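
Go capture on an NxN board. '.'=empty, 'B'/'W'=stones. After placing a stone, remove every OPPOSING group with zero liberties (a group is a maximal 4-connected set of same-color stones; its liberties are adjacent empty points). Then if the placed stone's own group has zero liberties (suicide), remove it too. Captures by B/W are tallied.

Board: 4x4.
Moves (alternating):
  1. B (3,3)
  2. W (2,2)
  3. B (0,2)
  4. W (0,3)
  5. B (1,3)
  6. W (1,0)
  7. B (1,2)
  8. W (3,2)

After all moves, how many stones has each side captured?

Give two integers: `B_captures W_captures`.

Move 1: B@(3,3) -> caps B=0 W=0
Move 2: W@(2,2) -> caps B=0 W=0
Move 3: B@(0,2) -> caps B=0 W=0
Move 4: W@(0,3) -> caps B=0 W=0
Move 5: B@(1,3) -> caps B=1 W=0
Move 6: W@(1,0) -> caps B=1 W=0
Move 7: B@(1,2) -> caps B=1 W=0
Move 8: W@(3,2) -> caps B=1 W=0

Answer: 1 0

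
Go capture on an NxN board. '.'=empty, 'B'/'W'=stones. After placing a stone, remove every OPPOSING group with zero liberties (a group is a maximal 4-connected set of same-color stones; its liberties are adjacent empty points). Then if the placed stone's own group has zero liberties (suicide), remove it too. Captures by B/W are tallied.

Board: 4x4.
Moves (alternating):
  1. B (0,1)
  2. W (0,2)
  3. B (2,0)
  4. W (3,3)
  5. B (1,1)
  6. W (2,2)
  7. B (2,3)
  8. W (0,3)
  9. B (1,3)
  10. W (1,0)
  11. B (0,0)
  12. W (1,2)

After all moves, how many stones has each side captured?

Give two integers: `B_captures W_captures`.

Answer: 1 2

Derivation:
Move 1: B@(0,1) -> caps B=0 W=0
Move 2: W@(0,2) -> caps B=0 W=0
Move 3: B@(2,0) -> caps B=0 W=0
Move 4: W@(3,3) -> caps B=0 W=0
Move 5: B@(1,1) -> caps B=0 W=0
Move 6: W@(2,2) -> caps B=0 W=0
Move 7: B@(2,3) -> caps B=0 W=0
Move 8: W@(0,3) -> caps B=0 W=0
Move 9: B@(1,3) -> caps B=0 W=0
Move 10: W@(1,0) -> caps B=0 W=0
Move 11: B@(0,0) -> caps B=1 W=0
Move 12: W@(1,2) -> caps B=1 W=2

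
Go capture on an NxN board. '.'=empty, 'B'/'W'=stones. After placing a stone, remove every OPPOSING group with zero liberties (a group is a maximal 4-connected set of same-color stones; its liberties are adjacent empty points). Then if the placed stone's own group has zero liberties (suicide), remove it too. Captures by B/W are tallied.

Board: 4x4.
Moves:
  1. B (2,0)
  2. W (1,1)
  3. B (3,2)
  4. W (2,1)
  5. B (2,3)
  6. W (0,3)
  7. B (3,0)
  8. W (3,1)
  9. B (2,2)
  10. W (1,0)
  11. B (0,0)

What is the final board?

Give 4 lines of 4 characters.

Move 1: B@(2,0) -> caps B=0 W=0
Move 2: W@(1,1) -> caps B=0 W=0
Move 3: B@(3,2) -> caps B=0 W=0
Move 4: W@(2,1) -> caps B=0 W=0
Move 5: B@(2,3) -> caps B=0 W=0
Move 6: W@(0,3) -> caps B=0 W=0
Move 7: B@(3,0) -> caps B=0 W=0
Move 8: W@(3,1) -> caps B=0 W=0
Move 9: B@(2,2) -> caps B=0 W=0
Move 10: W@(1,0) -> caps B=0 W=2
Move 11: B@(0,0) -> caps B=0 W=2

Answer: B..W
WW..
.WBB
.WB.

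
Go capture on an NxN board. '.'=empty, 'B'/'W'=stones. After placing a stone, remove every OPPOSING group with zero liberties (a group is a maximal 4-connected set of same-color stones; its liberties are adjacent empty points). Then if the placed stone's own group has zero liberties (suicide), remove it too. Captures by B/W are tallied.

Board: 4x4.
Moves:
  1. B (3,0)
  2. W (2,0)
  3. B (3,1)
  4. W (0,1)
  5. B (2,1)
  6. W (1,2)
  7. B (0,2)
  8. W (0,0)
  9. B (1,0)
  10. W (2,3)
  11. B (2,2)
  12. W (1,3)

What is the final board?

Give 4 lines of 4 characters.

Move 1: B@(3,0) -> caps B=0 W=0
Move 2: W@(2,0) -> caps B=0 W=0
Move 3: B@(3,1) -> caps B=0 W=0
Move 4: W@(0,1) -> caps B=0 W=0
Move 5: B@(2,1) -> caps B=0 W=0
Move 6: W@(1,2) -> caps B=0 W=0
Move 7: B@(0,2) -> caps B=0 W=0
Move 8: W@(0,0) -> caps B=0 W=0
Move 9: B@(1,0) -> caps B=1 W=0
Move 10: W@(2,3) -> caps B=1 W=0
Move 11: B@(2,2) -> caps B=1 W=0
Move 12: W@(1,3) -> caps B=1 W=0

Answer: WWB.
B.WW
.BBW
BB..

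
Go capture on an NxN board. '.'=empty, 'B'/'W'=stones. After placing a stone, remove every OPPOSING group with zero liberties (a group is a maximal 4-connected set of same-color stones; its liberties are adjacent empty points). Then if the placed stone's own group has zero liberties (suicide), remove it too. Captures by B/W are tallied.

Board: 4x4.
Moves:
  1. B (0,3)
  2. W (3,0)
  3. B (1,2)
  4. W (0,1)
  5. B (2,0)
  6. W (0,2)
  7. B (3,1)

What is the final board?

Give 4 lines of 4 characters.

Answer: .WWB
..B.
B...
.B..

Derivation:
Move 1: B@(0,3) -> caps B=0 W=0
Move 2: W@(3,0) -> caps B=0 W=0
Move 3: B@(1,2) -> caps B=0 W=0
Move 4: W@(0,1) -> caps B=0 W=0
Move 5: B@(2,0) -> caps B=0 W=0
Move 6: W@(0,2) -> caps B=0 W=0
Move 7: B@(3,1) -> caps B=1 W=0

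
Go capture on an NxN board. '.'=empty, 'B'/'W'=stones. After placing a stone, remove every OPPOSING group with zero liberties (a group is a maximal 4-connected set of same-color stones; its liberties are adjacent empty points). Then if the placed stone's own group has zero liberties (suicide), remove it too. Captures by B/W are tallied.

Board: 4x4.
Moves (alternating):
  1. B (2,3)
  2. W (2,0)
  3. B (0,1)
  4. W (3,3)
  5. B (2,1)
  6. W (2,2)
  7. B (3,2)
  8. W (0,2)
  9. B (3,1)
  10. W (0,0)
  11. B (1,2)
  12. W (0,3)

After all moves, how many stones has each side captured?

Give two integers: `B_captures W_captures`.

Answer: 2 0

Derivation:
Move 1: B@(2,3) -> caps B=0 W=0
Move 2: W@(2,0) -> caps B=0 W=0
Move 3: B@(0,1) -> caps B=0 W=0
Move 4: W@(3,3) -> caps B=0 W=0
Move 5: B@(2,1) -> caps B=0 W=0
Move 6: W@(2,2) -> caps B=0 W=0
Move 7: B@(3,2) -> caps B=1 W=0
Move 8: W@(0,2) -> caps B=1 W=0
Move 9: B@(3,1) -> caps B=1 W=0
Move 10: W@(0,0) -> caps B=1 W=0
Move 11: B@(1,2) -> caps B=2 W=0
Move 12: W@(0,3) -> caps B=2 W=0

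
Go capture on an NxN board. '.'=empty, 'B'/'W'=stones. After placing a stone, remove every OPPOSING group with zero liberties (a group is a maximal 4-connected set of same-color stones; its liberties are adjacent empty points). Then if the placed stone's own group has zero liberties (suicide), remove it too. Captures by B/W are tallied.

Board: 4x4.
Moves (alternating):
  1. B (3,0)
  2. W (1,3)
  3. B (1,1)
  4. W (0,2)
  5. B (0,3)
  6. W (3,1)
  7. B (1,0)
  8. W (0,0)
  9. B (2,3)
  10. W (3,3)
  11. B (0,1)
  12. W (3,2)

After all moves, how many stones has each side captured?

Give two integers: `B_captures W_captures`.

Answer: 1 0

Derivation:
Move 1: B@(3,0) -> caps B=0 W=0
Move 2: W@(1,3) -> caps B=0 W=0
Move 3: B@(1,1) -> caps B=0 W=0
Move 4: W@(0,2) -> caps B=0 W=0
Move 5: B@(0,3) -> caps B=0 W=0
Move 6: W@(3,1) -> caps B=0 W=0
Move 7: B@(1,0) -> caps B=0 W=0
Move 8: W@(0,0) -> caps B=0 W=0
Move 9: B@(2,3) -> caps B=0 W=0
Move 10: W@(3,3) -> caps B=0 W=0
Move 11: B@(0,1) -> caps B=1 W=0
Move 12: W@(3,2) -> caps B=1 W=0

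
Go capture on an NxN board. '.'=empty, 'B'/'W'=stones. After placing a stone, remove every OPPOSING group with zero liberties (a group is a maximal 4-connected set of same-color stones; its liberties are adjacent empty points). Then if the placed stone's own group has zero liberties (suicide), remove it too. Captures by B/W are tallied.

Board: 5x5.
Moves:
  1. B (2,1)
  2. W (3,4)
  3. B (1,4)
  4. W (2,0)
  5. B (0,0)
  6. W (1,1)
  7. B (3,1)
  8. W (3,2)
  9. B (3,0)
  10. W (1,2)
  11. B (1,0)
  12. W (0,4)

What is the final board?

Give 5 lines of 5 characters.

Move 1: B@(2,1) -> caps B=0 W=0
Move 2: W@(3,4) -> caps B=0 W=0
Move 3: B@(1,4) -> caps B=0 W=0
Move 4: W@(2,0) -> caps B=0 W=0
Move 5: B@(0,0) -> caps B=0 W=0
Move 6: W@(1,1) -> caps B=0 W=0
Move 7: B@(3,1) -> caps B=0 W=0
Move 8: W@(3,2) -> caps B=0 W=0
Move 9: B@(3,0) -> caps B=0 W=0
Move 10: W@(1,2) -> caps B=0 W=0
Move 11: B@(1,0) -> caps B=1 W=0
Move 12: W@(0,4) -> caps B=1 W=0

Answer: B...W
BWW.B
.B...
BBW.W
.....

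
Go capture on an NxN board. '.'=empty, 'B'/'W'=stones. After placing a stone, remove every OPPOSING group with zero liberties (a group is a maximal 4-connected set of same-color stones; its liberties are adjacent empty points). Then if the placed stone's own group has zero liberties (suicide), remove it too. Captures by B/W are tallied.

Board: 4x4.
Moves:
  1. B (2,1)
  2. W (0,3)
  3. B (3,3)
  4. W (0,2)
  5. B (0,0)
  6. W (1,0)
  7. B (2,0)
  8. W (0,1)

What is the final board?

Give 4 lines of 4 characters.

Answer: .WWW
W...
BB..
...B

Derivation:
Move 1: B@(2,1) -> caps B=0 W=0
Move 2: W@(0,3) -> caps B=0 W=0
Move 3: B@(3,3) -> caps B=0 W=0
Move 4: W@(0,2) -> caps B=0 W=0
Move 5: B@(0,0) -> caps B=0 W=0
Move 6: W@(1,0) -> caps B=0 W=0
Move 7: B@(2,0) -> caps B=0 W=0
Move 8: W@(0,1) -> caps B=0 W=1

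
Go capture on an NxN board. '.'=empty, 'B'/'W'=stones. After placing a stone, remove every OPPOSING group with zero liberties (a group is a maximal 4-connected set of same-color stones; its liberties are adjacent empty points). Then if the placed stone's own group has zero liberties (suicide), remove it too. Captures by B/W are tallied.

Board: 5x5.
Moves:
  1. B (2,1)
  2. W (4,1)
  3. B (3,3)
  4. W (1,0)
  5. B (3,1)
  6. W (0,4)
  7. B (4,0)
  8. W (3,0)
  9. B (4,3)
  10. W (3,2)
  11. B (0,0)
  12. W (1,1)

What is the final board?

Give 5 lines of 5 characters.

Answer: B...W
WW...
.B...
WBWB.
.W.B.

Derivation:
Move 1: B@(2,1) -> caps B=0 W=0
Move 2: W@(4,1) -> caps B=0 W=0
Move 3: B@(3,3) -> caps B=0 W=0
Move 4: W@(1,0) -> caps B=0 W=0
Move 5: B@(3,1) -> caps B=0 W=0
Move 6: W@(0,4) -> caps B=0 W=0
Move 7: B@(4,0) -> caps B=0 W=0
Move 8: W@(3,0) -> caps B=0 W=1
Move 9: B@(4,3) -> caps B=0 W=1
Move 10: W@(3,2) -> caps B=0 W=1
Move 11: B@(0,0) -> caps B=0 W=1
Move 12: W@(1,1) -> caps B=0 W=1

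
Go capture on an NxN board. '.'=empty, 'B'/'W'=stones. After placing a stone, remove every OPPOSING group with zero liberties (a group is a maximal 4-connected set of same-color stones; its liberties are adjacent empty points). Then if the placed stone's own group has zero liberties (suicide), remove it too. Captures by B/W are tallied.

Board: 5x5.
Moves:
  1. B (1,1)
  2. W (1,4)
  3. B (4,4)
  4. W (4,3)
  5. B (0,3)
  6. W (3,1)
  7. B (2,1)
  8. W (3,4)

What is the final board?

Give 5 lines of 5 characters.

Move 1: B@(1,1) -> caps B=0 W=0
Move 2: W@(1,4) -> caps B=0 W=0
Move 3: B@(4,4) -> caps B=0 W=0
Move 4: W@(4,3) -> caps B=0 W=0
Move 5: B@(0,3) -> caps B=0 W=0
Move 6: W@(3,1) -> caps B=0 W=0
Move 7: B@(2,1) -> caps B=0 W=0
Move 8: W@(3,4) -> caps B=0 W=1

Answer: ...B.
.B..W
.B...
.W..W
...W.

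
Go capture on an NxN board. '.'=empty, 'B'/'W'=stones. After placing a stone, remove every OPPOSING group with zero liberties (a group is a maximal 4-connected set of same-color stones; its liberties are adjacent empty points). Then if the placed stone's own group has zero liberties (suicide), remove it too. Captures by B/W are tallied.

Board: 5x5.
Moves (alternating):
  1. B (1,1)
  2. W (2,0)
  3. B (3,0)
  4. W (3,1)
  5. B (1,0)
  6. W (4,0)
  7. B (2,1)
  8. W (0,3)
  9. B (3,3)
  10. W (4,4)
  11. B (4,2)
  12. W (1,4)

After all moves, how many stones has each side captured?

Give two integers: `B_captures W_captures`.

Answer: 0 1

Derivation:
Move 1: B@(1,1) -> caps B=0 W=0
Move 2: W@(2,0) -> caps B=0 W=0
Move 3: B@(3,0) -> caps B=0 W=0
Move 4: W@(3,1) -> caps B=0 W=0
Move 5: B@(1,0) -> caps B=0 W=0
Move 6: W@(4,0) -> caps B=0 W=1
Move 7: B@(2,1) -> caps B=0 W=1
Move 8: W@(0,3) -> caps B=0 W=1
Move 9: B@(3,3) -> caps B=0 W=1
Move 10: W@(4,4) -> caps B=0 W=1
Move 11: B@(4,2) -> caps B=0 W=1
Move 12: W@(1,4) -> caps B=0 W=1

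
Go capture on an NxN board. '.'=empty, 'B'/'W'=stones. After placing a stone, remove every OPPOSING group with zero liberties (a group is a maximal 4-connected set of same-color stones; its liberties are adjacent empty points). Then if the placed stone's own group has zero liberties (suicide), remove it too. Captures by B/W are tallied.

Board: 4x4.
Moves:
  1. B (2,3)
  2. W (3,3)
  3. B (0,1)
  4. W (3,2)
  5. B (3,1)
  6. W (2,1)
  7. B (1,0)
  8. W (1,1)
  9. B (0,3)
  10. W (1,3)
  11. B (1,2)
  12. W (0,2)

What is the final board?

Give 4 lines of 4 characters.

Move 1: B@(2,3) -> caps B=0 W=0
Move 2: W@(3,3) -> caps B=0 W=0
Move 3: B@(0,1) -> caps B=0 W=0
Move 4: W@(3,2) -> caps B=0 W=0
Move 5: B@(3,1) -> caps B=0 W=0
Move 6: W@(2,1) -> caps B=0 W=0
Move 7: B@(1,0) -> caps B=0 W=0
Move 8: W@(1,1) -> caps B=0 W=0
Move 9: B@(0,3) -> caps B=0 W=0
Move 10: W@(1,3) -> caps B=0 W=0
Move 11: B@(1,2) -> caps B=1 W=0
Move 12: W@(0,2) -> caps B=1 W=0

Answer: .B.B
BWB.
.W.B
.BWW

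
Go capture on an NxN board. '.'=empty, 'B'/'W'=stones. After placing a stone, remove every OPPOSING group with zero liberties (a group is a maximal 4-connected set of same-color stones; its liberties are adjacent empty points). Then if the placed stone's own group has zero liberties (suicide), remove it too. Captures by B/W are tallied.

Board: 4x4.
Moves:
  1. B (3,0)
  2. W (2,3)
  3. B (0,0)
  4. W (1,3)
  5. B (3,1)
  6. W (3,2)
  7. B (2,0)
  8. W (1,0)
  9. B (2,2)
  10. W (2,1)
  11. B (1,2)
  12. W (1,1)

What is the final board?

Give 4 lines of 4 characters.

Move 1: B@(3,0) -> caps B=0 W=0
Move 2: W@(2,3) -> caps B=0 W=0
Move 3: B@(0,0) -> caps B=0 W=0
Move 4: W@(1,3) -> caps B=0 W=0
Move 5: B@(3,1) -> caps B=0 W=0
Move 6: W@(3,2) -> caps B=0 W=0
Move 7: B@(2,0) -> caps B=0 W=0
Move 8: W@(1,0) -> caps B=0 W=0
Move 9: B@(2,2) -> caps B=0 W=0
Move 10: W@(2,1) -> caps B=0 W=3
Move 11: B@(1,2) -> caps B=0 W=3
Move 12: W@(1,1) -> caps B=0 W=3

Answer: B...
WWBW
.WBW
..W.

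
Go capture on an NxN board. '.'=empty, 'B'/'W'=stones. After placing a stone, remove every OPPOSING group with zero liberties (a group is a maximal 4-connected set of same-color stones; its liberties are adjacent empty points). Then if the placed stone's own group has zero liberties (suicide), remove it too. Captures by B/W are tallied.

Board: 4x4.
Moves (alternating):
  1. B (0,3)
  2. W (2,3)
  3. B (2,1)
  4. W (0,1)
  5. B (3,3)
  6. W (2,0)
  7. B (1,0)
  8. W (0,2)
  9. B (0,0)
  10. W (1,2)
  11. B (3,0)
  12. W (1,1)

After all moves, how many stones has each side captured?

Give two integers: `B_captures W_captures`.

Answer: 1 0

Derivation:
Move 1: B@(0,3) -> caps B=0 W=0
Move 2: W@(2,3) -> caps B=0 W=0
Move 3: B@(2,1) -> caps B=0 W=0
Move 4: W@(0,1) -> caps B=0 W=0
Move 5: B@(3,3) -> caps B=0 W=0
Move 6: W@(2,0) -> caps B=0 W=0
Move 7: B@(1,0) -> caps B=0 W=0
Move 8: W@(0,2) -> caps B=0 W=0
Move 9: B@(0,0) -> caps B=0 W=0
Move 10: W@(1,2) -> caps B=0 W=0
Move 11: B@(3,0) -> caps B=1 W=0
Move 12: W@(1,1) -> caps B=1 W=0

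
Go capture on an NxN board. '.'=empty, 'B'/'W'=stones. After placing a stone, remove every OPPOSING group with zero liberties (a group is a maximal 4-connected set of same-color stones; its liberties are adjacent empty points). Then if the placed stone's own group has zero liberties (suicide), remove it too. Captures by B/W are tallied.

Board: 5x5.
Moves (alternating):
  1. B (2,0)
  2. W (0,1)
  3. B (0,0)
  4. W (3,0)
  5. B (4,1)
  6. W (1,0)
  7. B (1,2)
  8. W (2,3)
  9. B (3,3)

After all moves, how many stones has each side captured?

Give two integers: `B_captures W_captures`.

Move 1: B@(2,0) -> caps B=0 W=0
Move 2: W@(0,1) -> caps B=0 W=0
Move 3: B@(0,0) -> caps B=0 W=0
Move 4: W@(3,0) -> caps B=0 W=0
Move 5: B@(4,1) -> caps B=0 W=0
Move 6: W@(1,0) -> caps B=0 W=1
Move 7: B@(1,2) -> caps B=0 W=1
Move 8: W@(2,3) -> caps B=0 W=1
Move 9: B@(3,3) -> caps B=0 W=1

Answer: 0 1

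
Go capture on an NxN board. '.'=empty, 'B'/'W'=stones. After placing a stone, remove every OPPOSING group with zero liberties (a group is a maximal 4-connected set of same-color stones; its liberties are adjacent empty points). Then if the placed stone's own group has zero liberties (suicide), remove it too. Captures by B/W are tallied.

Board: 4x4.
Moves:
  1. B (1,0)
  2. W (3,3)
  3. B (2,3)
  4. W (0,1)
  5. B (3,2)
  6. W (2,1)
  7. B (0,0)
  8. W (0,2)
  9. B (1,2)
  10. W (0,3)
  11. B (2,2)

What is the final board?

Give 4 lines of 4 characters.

Answer: BWWW
B.B.
.WBB
..B.

Derivation:
Move 1: B@(1,0) -> caps B=0 W=0
Move 2: W@(3,3) -> caps B=0 W=0
Move 3: B@(2,3) -> caps B=0 W=0
Move 4: W@(0,1) -> caps B=0 W=0
Move 5: B@(3,2) -> caps B=1 W=0
Move 6: W@(2,1) -> caps B=1 W=0
Move 7: B@(0,0) -> caps B=1 W=0
Move 8: W@(0,2) -> caps B=1 W=0
Move 9: B@(1,2) -> caps B=1 W=0
Move 10: W@(0,3) -> caps B=1 W=0
Move 11: B@(2,2) -> caps B=1 W=0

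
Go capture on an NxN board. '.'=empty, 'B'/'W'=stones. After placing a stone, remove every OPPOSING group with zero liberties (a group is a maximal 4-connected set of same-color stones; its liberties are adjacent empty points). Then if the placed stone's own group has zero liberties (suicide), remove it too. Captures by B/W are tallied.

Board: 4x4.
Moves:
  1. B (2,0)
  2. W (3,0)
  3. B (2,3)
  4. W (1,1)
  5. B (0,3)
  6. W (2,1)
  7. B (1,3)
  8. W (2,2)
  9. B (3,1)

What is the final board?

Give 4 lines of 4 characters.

Answer: ...B
.W.B
BWWB
.B..

Derivation:
Move 1: B@(2,0) -> caps B=0 W=0
Move 2: W@(3,0) -> caps B=0 W=0
Move 3: B@(2,3) -> caps B=0 W=0
Move 4: W@(1,1) -> caps B=0 W=0
Move 5: B@(0,3) -> caps B=0 W=0
Move 6: W@(2,1) -> caps B=0 W=0
Move 7: B@(1,3) -> caps B=0 W=0
Move 8: W@(2,2) -> caps B=0 W=0
Move 9: B@(3,1) -> caps B=1 W=0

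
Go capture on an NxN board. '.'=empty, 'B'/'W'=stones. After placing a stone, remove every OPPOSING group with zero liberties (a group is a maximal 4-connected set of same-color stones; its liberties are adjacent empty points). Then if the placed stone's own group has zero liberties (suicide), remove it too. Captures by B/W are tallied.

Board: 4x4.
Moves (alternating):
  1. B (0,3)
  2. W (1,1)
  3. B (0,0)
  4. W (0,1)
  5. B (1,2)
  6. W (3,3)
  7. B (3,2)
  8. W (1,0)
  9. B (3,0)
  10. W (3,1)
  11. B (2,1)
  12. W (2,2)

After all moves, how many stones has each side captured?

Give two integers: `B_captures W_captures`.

Answer: 1 1

Derivation:
Move 1: B@(0,3) -> caps B=0 W=0
Move 2: W@(1,1) -> caps B=0 W=0
Move 3: B@(0,0) -> caps B=0 W=0
Move 4: W@(0,1) -> caps B=0 W=0
Move 5: B@(1,2) -> caps B=0 W=0
Move 6: W@(3,3) -> caps B=0 W=0
Move 7: B@(3,2) -> caps B=0 W=0
Move 8: W@(1,0) -> caps B=0 W=1
Move 9: B@(3,0) -> caps B=0 W=1
Move 10: W@(3,1) -> caps B=0 W=1
Move 11: B@(2,1) -> caps B=1 W=1
Move 12: W@(2,2) -> caps B=1 W=1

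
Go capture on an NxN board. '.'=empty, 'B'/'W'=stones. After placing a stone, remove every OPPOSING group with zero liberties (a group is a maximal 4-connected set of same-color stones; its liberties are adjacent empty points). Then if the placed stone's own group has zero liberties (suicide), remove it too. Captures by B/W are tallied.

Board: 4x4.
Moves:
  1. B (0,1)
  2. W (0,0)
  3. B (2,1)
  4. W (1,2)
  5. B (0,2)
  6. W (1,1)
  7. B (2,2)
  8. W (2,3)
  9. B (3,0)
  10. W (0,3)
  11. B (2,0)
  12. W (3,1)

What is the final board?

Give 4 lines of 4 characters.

Move 1: B@(0,1) -> caps B=0 W=0
Move 2: W@(0,0) -> caps B=0 W=0
Move 3: B@(2,1) -> caps B=0 W=0
Move 4: W@(1,2) -> caps B=0 W=0
Move 5: B@(0,2) -> caps B=0 W=0
Move 6: W@(1,1) -> caps B=0 W=0
Move 7: B@(2,2) -> caps B=0 W=0
Move 8: W@(2,3) -> caps B=0 W=0
Move 9: B@(3,0) -> caps B=0 W=0
Move 10: W@(0,3) -> caps B=0 W=2
Move 11: B@(2,0) -> caps B=0 W=2
Move 12: W@(3,1) -> caps B=0 W=2

Answer: W..W
.WW.
BBBW
BW..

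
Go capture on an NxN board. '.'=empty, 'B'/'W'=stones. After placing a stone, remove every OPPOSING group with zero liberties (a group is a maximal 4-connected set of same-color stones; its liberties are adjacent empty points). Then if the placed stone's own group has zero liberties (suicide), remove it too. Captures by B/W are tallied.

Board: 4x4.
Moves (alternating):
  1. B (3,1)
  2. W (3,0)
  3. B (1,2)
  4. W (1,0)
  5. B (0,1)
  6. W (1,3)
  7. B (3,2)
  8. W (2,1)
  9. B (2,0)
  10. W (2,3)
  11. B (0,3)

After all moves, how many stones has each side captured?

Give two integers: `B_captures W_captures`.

Move 1: B@(3,1) -> caps B=0 W=0
Move 2: W@(3,0) -> caps B=0 W=0
Move 3: B@(1,2) -> caps B=0 W=0
Move 4: W@(1,0) -> caps B=0 W=0
Move 5: B@(0,1) -> caps B=0 W=0
Move 6: W@(1,3) -> caps B=0 W=0
Move 7: B@(3,2) -> caps B=0 W=0
Move 8: W@(2,1) -> caps B=0 W=0
Move 9: B@(2,0) -> caps B=1 W=0
Move 10: W@(2,3) -> caps B=1 W=0
Move 11: B@(0,3) -> caps B=1 W=0

Answer: 1 0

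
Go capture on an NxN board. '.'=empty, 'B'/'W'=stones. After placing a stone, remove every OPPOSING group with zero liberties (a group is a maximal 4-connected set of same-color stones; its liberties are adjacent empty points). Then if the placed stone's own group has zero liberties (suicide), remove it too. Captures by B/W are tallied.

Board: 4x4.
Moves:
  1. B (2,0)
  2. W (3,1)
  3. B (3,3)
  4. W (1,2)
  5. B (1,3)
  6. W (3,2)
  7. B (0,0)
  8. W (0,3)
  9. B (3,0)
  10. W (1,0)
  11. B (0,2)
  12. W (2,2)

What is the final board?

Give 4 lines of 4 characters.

Move 1: B@(2,0) -> caps B=0 W=0
Move 2: W@(3,1) -> caps B=0 W=0
Move 3: B@(3,3) -> caps B=0 W=0
Move 4: W@(1,2) -> caps B=0 W=0
Move 5: B@(1,3) -> caps B=0 W=0
Move 6: W@(3,2) -> caps B=0 W=0
Move 7: B@(0,0) -> caps B=0 W=0
Move 8: W@(0,3) -> caps B=0 W=0
Move 9: B@(3,0) -> caps B=0 W=0
Move 10: W@(1,0) -> caps B=0 W=0
Move 11: B@(0,2) -> caps B=1 W=0
Move 12: W@(2,2) -> caps B=1 W=0

Answer: B.B.
W.WB
B.W.
BWWB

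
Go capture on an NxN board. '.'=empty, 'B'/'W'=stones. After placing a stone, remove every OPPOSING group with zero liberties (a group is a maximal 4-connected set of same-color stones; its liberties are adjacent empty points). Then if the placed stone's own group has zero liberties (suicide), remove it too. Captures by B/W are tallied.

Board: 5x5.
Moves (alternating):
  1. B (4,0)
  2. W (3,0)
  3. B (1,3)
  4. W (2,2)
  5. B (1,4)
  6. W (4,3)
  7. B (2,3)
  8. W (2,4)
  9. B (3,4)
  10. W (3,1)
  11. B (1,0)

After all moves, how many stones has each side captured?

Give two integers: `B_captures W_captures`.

Move 1: B@(4,0) -> caps B=0 W=0
Move 2: W@(3,0) -> caps B=0 W=0
Move 3: B@(1,3) -> caps B=0 W=0
Move 4: W@(2,2) -> caps B=0 W=0
Move 5: B@(1,4) -> caps B=0 W=0
Move 6: W@(4,3) -> caps B=0 W=0
Move 7: B@(2,3) -> caps B=0 W=0
Move 8: W@(2,4) -> caps B=0 W=0
Move 9: B@(3,4) -> caps B=1 W=0
Move 10: W@(3,1) -> caps B=1 W=0
Move 11: B@(1,0) -> caps B=1 W=0

Answer: 1 0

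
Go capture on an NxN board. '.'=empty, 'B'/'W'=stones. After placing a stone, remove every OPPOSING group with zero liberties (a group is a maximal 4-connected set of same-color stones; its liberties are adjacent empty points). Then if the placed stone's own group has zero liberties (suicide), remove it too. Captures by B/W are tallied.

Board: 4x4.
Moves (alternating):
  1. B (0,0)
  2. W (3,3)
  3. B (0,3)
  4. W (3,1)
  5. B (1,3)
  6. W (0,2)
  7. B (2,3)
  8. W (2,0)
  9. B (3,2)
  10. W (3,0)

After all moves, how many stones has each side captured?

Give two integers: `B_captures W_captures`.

Move 1: B@(0,0) -> caps B=0 W=0
Move 2: W@(3,3) -> caps B=0 W=0
Move 3: B@(0,3) -> caps B=0 W=0
Move 4: W@(3,1) -> caps B=0 W=0
Move 5: B@(1,3) -> caps B=0 W=0
Move 6: W@(0,2) -> caps B=0 W=0
Move 7: B@(2,3) -> caps B=0 W=0
Move 8: W@(2,0) -> caps B=0 W=0
Move 9: B@(3,2) -> caps B=1 W=0
Move 10: W@(3,0) -> caps B=1 W=0

Answer: 1 0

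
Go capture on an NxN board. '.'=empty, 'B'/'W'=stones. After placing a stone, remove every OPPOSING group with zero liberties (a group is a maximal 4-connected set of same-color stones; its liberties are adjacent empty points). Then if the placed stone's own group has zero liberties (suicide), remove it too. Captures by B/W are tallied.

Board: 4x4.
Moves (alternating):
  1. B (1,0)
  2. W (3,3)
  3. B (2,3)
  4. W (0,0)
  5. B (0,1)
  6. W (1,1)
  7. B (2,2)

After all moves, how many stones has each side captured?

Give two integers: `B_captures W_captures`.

Answer: 1 0

Derivation:
Move 1: B@(1,0) -> caps B=0 W=0
Move 2: W@(3,3) -> caps B=0 W=0
Move 3: B@(2,3) -> caps B=0 W=0
Move 4: W@(0,0) -> caps B=0 W=0
Move 5: B@(0,1) -> caps B=1 W=0
Move 6: W@(1,1) -> caps B=1 W=0
Move 7: B@(2,2) -> caps B=1 W=0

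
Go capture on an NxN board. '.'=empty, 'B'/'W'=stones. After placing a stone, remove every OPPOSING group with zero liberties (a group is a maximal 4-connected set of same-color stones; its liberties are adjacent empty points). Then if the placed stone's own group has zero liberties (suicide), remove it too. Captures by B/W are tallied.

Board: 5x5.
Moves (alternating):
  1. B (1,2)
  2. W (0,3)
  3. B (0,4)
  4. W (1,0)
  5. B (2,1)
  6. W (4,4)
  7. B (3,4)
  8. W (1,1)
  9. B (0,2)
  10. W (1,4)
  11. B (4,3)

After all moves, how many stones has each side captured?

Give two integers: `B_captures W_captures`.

Move 1: B@(1,2) -> caps B=0 W=0
Move 2: W@(0,3) -> caps B=0 W=0
Move 3: B@(0,4) -> caps B=0 W=0
Move 4: W@(1,0) -> caps B=0 W=0
Move 5: B@(2,1) -> caps B=0 W=0
Move 6: W@(4,4) -> caps B=0 W=0
Move 7: B@(3,4) -> caps B=0 W=0
Move 8: W@(1,1) -> caps B=0 W=0
Move 9: B@(0,2) -> caps B=0 W=0
Move 10: W@(1,4) -> caps B=0 W=1
Move 11: B@(4,3) -> caps B=1 W=1

Answer: 1 1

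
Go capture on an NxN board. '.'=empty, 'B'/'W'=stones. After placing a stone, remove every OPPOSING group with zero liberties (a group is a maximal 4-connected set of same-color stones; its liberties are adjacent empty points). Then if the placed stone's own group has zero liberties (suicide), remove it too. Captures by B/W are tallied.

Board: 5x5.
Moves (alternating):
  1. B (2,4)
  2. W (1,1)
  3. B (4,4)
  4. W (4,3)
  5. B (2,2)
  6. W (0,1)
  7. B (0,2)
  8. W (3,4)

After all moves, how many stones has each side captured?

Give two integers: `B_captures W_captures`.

Move 1: B@(2,4) -> caps B=0 W=0
Move 2: W@(1,1) -> caps B=0 W=0
Move 3: B@(4,4) -> caps B=0 W=0
Move 4: W@(4,3) -> caps B=0 W=0
Move 5: B@(2,2) -> caps B=0 W=0
Move 6: W@(0,1) -> caps B=0 W=0
Move 7: B@(0,2) -> caps B=0 W=0
Move 8: W@(3,4) -> caps B=0 W=1

Answer: 0 1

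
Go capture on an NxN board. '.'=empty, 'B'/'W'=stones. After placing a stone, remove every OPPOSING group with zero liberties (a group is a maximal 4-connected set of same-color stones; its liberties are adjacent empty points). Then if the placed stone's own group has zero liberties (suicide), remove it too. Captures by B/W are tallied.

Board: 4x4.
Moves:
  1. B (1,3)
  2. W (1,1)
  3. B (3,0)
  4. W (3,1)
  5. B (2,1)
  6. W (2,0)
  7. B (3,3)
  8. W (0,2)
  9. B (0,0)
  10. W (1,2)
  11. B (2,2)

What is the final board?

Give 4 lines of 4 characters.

Answer: B.W.
.WWB
WBB.
.W.B

Derivation:
Move 1: B@(1,3) -> caps B=0 W=0
Move 2: W@(1,1) -> caps B=0 W=0
Move 3: B@(3,0) -> caps B=0 W=0
Move 4: W@(3,1) -> caps B=0 W=0
Move 5: B@(2,1) -> caps B=0 W=0
Move 6: W@(2,0) -> caps B=0 W=1
Move 7: B@(3,3) -> caps B=0 W=1
Move 8: W@(0,2) -> caps B=0 W=1
Move 9: B@(0,0) -> caps B=0 W=1
Move 10: W@(1,2) -> caps B=0 W=1
Move 11: B@(2,2) -> caps B=0 W=1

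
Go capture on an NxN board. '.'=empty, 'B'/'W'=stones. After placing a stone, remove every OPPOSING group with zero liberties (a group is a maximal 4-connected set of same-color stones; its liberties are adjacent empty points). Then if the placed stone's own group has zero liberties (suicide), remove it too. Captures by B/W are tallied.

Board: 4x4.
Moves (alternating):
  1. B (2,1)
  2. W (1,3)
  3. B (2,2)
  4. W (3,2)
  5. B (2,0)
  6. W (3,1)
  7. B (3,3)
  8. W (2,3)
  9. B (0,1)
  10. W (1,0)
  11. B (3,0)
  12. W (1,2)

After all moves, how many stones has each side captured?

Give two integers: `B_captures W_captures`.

Answer: 0 1

Derivation:
Move 1: B@(2,1) -> caps B=0 W=0
Move 2: W@(1,3) -> caps B=0 W=0
Move 3: B@(2,2) -> caps B=0 W=0
Move 4: W@(3,2) -> caps B=0 W=0
Move 5: B@(2,0) -> caps B=0 W=0
Move 6: W@(3,1) -> caps B=0 W=0
Move 7: B@(3,3) -> caps B=0 W=0
Move 8: W@(2,3) -> caps B=0 W=1
Move 9: B@(0,1) -> caps B=0 W=1
Move 10: W@(1,0) -> caps B=0 W=1
Move 11: B@(3,0) -> caps B=0 W=1
Move 12: W@(1,2) -> caps B=0 W=1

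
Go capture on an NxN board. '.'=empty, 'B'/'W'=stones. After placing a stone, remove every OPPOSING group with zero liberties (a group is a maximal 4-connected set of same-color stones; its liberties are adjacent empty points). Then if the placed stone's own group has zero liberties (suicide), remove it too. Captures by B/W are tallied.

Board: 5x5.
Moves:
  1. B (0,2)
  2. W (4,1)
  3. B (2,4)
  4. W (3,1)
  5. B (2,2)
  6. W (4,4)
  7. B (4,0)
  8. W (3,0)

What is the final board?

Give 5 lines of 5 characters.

Move 1: B@(0,2) -> caps B=0 W=0
Move 2: W@(4,1) -> caps B=0 W=0
Move 3: B@(2,4) -> caps B=0 W=0
Move 4: W@(3,1) -> caps B=0 W=0
Move 5: B@(2,2) -> caps B=0 W=0
Move 6: W@(4,4) -> caps B=0 W=0
Move 7: B@(4,0) -> caps B=0 W=0
Move 8: W@(3,0) -> caps B=0 W=1

Answer: ..B..
.....
..B.B
WW...
.W..W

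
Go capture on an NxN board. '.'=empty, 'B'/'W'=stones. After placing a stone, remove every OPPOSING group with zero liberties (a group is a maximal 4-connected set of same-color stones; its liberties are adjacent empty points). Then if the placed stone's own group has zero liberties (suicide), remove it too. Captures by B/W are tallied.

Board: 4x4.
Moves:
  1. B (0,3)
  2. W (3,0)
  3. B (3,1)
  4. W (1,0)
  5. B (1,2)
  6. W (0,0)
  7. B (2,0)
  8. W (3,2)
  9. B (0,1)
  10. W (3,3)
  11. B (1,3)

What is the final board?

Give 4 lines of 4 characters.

Move 1: B@(0,3) -> caps B=0 W=0
Move 2: W@(3,0) -> caps B=0 W=0
Move 3: B@(3,1) -> caps B=0 W=0
Move 4: W@(1,0) -> caps B=0 W=0
Move 5: B@(1,2) -> caps B=0 W=0
Move 6: W@(0,0) -> caps B=0 W=0
Move 7: B@(2,0) -> caps B=1 W=0
Move 8: W@(3,2) -> caps B=1 W=0
Move 9: B@(0,1) -> caps B=1 W=0
Move 10: W@(3,3) -> caps B=1 W=0
Move 11: B@(1,3) -> caps B=1 W=0

Answer: WB.B
W.BB
B...
.BWW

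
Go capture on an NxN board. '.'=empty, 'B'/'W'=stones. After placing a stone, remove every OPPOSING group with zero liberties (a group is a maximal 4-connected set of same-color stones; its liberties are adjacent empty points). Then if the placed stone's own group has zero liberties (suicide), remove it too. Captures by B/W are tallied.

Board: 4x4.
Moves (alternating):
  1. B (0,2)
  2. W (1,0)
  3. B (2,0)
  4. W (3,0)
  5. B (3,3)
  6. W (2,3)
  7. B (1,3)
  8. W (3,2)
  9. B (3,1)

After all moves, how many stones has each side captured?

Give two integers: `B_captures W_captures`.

Answer: 1 1

Derivation:
Move 1: B@(0,2) -> caps B=0 W=0
Move 2: W@(1,0) -> caps B=0 W=0
Move 3: B@(2,0) -> caps B=0 W=0
Move 4: W@(3,0) -> caps B=0 W=0
Move 5: B@(3,3) -> caps B=0 W=0
Move 6: W@(2,3) -> caps B=0 W=0
Move 7: B@(1,3) -> caps B=0 W=0
Move 8: W@(3,2) -> caps B=0 W=1
Move 9: B@(3,1) -> caps B=1 W=1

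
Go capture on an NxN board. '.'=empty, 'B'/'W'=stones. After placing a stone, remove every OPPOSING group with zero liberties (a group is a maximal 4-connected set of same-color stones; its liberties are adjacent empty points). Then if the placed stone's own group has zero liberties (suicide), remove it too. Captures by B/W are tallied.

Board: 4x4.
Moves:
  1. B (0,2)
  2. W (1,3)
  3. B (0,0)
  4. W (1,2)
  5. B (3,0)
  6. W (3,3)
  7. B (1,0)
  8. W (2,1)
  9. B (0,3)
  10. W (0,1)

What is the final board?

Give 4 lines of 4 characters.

Answer: BW..
B.WW
.W..
B..W

Derivation:
Move 1: B@(0,2) -> caps B=0 W=0
Move 2: W@(1,3) -> caps B=0 W=0
Move 3: B@(0,0) -> caps B=0 W=0
Move 4: W@(1,2) -> caps B=0 W=0
Move 5: B@(3,0) -> caps B=0 W=0
Move 6: W@(3,3) -> caps B=0 W=0
Move 7: B@(1,0) -> caps B=0 W=0
Move 8: W@(2,1) -> caps B=0 W=0
Move 9: B@(0,3) -> caps B=0 W=0
Move 10: W@(0,1) -> caps B=0 W=2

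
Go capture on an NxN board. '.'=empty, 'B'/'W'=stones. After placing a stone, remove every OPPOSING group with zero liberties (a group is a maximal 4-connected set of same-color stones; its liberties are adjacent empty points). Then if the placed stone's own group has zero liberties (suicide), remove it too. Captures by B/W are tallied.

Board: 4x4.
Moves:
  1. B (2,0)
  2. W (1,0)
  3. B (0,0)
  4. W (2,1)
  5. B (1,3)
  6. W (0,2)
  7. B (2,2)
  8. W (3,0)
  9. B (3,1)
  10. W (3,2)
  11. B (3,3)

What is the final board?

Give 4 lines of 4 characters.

Answer: B.W.
W..B
.WB.
W.WB

Derivation:
Move 1: B@(2,0) -> caps B=0 W=0
Move 2: W@(1,0) -> caps B=0 W=0
Move 3: B@(0,0) -> caps B=0 W=0
Move 4: W@(2,1) -> caps B=0 W=0
Move 5: B@(1,3) -> caps B=0 W=0
Move 6: W@(0,2) -> caps B=0 W=0
Move 7: B@(2,2) -> caps B=0 W=0
Move 8: W@(3,0) -> caps B=0 W=1
Move 9: B@(3,1) -> caps B=0 W=1
Move 10: W@(3,2) -> caps B=0 W=2
Move 11: B@(3,3) -> caps B=0 W=2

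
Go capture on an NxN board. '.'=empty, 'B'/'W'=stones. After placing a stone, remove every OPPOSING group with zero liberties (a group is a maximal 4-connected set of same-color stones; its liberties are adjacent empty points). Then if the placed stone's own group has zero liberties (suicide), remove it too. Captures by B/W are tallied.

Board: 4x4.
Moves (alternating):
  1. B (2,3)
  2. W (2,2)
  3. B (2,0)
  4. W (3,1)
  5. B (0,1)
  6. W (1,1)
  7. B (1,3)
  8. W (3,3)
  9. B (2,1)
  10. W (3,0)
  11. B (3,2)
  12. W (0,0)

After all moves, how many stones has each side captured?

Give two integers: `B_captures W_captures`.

Move 1: B@(2,3) -> caps B=0 W=0
Move 2: W@(2,2) -> caps B=0 W=0
Move 3: B@(2,0) -> caps B=0 W=0
Move 4: W@(3,1) -> caps B=0 W=0
Move 5: B@(0,1) -> caps B=0 W=0
Move 6: W@(1,1) -> caps B=0 W=0
Move 7: B@(1,3) -> caps B=0 W=0
Move 8: W@(3,3) -> caps B=0 W=0
Move 9: B@(2,1) -> caps B=0 W=0
Move 10: W@(3,0) -> caps B=0 W=0
Move 11: B@(3,2) -> caps B=3 W=0
Move 12: W@(0,0) -> caps B=3 W=0

Answer: 3 0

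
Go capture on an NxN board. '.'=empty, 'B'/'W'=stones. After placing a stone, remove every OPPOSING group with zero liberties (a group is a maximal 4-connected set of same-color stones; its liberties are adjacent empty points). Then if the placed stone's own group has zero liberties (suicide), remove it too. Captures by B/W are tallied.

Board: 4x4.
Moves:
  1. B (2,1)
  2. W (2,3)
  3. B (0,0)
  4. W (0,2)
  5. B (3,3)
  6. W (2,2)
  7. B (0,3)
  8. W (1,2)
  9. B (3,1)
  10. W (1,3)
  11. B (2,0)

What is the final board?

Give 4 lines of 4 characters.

Answer: B.W.
..WW
BBWW
.B.B

Derivation:
Move 1: B@(2,1) -> caps B=0 W=0
Move 2: W@(2,3) -> caps B=0 W=0
Move 3: B@(0,0) -> caps B=0 W=0
Move 4: W@(0,2) -> caps B=0 W=0
Move 5: B@(3,3) -> caps B=0 W=0
Move 6: W@(2,2) -> caps B=0 W=0
Move 7: B@(0,3) -> caps B=0 W=0
Move 8: W@(1,2) -> caps B=0 W=0
Move 9: B@(3,1) -> caps B=0 W=0
Move 10: W@(1,3) -> caps B=0 W=1
Move 11: B@(2,0) -> caps B=0 W=1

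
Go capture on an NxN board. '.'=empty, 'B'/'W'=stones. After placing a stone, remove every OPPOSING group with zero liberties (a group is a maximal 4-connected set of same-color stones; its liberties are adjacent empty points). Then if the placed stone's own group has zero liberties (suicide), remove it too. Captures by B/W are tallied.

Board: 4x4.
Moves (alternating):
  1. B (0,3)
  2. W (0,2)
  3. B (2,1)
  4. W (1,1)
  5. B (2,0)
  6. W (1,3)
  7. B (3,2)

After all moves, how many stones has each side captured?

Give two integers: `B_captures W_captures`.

Move 1: B@(0,3) -> caps B=0 W=0
Move 2: W@(0,2) -> caps B=0 W=0
Move 3: B@(2,1) -> caps B=0 W=0
Move 4: W@(1,1) -> caps B=0 W=0
Move 5: B@(2,0) -> caps B=0 W=0
Move 6: W@(1,3) -> caps B=0 W=1
Move 7: B@(3,2) -> caps B=0 W=1

Answer: 0 1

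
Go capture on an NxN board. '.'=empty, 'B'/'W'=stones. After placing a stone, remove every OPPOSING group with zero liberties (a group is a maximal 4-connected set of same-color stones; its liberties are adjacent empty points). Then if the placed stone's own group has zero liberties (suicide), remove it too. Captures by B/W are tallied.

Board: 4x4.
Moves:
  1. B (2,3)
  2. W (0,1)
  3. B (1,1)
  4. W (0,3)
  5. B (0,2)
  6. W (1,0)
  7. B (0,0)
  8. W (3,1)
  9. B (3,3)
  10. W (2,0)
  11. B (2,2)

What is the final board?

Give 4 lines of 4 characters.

Answer: B.BW
WB..
W.BB
.W.B

Derivation:
Move 1: B@(2,3) -> caps B=0 W=0
Move 2: W@(0,1) -> caps B=0 W=0
Move 3: B@(1,1) -> caps B=0 W=0
Move 4: W@(0,3) -> caps B=0 W=0
Move 5: B@(0,2) -> caps B=0 W=0
Move 6: W@(1,0) -> caps B=0 W=0
Move 7: B@(0,0) -> caps B=1 W=0
Move 8: W@(3,1) -> caps B=1 W=0
Move 9: B@(3,3) -> caps B=1 W=0
Move 10: W@(2,0) -> caps B=1 W=0
Move 11: B@(2,2) -> caps B=1 W=0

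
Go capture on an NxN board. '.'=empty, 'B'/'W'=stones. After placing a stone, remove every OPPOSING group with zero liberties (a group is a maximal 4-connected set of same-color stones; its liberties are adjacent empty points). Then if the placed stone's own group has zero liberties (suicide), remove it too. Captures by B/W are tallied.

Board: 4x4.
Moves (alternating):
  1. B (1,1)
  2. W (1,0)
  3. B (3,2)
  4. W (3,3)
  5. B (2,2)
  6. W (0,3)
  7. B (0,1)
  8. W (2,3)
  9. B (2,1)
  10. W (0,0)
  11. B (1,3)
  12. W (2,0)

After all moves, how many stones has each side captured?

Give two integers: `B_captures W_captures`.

Move 1: B@(1,1) -> caps B=0 W=0
Move 2: W@(1,0) -> caps B=0 W=0
Move 3: B@(3,2) -> caps B=0 W=0
Move 4: W@(3,3) -> caps B=0 W=0
Move 5: B@(2,2) -> caps B=0 W=0
Move 6: W@(0,3) -> caps B=0 W=0
Move 7: B@(0,1) -> caps B=0 W=0
Move 8: W@(2,3) -> caps B=0 W=0
Move 9: B@(2,1) -> caps B=0 W=0
Move 10: W@(0,0) -> caps B=0 W=0
Move 11: B@(1,3) -> caps B=2 W=0
Move 12: W@(2,0) -> caps B=2 W=0

Answer: 2 0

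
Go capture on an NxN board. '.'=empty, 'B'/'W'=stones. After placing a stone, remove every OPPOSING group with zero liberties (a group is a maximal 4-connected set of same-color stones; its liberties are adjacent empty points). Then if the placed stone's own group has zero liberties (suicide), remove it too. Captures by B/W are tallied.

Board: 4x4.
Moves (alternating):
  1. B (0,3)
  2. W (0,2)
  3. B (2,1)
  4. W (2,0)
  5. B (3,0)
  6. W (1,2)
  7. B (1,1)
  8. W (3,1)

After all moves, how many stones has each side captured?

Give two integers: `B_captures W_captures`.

Answer: 0 1

Derivation:
Move 1: B@(0,3) -> caps B=0 W=0
Move 2: W@(0,2) -> caps B=0 W=0
Move 3: B@(2,1) -> caps B=0 W=0
Move 4: W@(2,0) -> caps B=0 W=0
Move 5: B@(3,0) -> caps B=0 W=0
Move 6: W@(1,2) -> caps B=0 W=0
Move 7: B@(1,1) -> caps B=0 W=0
Move 8: W@(3,1) -> caps B=0 W=1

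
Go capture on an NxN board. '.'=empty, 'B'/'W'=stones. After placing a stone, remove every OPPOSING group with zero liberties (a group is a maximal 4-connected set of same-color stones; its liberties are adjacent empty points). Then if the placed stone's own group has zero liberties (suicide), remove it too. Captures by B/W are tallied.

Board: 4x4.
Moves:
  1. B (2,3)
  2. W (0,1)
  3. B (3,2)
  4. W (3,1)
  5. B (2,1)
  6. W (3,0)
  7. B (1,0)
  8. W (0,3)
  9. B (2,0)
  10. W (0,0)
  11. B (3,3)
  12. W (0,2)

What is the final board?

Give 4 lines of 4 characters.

Answer: WWWW
B...
BB.B
..BB

Derivation:
Move 1: B@(2,3) -> caps B=0 W=0
Move 2: W@(0,1) -> caps B=0 W=0
Move 3: B@(3,2) -> caps B=0 W=0
Move 4: W@(3,1) -> caps B=0 W=0
Move 5: B@(2,1) -> caps B=0 W=0
Move 6: W@(3,0) -> caps B=0 W=0
Move 7: B@(1,0) -> caps B=0 W=0
Move 8: W@(0,3) -> caps B=0 W=0
Move 9: B@(2,0) -> caps B=2 W=0
Move 10: W@(0,0) -> caps B=2 W=0
Move 11: B@(3,3) -> caps B=2 W=0
Move 12: W@(0,2) -> caps B=2 W=0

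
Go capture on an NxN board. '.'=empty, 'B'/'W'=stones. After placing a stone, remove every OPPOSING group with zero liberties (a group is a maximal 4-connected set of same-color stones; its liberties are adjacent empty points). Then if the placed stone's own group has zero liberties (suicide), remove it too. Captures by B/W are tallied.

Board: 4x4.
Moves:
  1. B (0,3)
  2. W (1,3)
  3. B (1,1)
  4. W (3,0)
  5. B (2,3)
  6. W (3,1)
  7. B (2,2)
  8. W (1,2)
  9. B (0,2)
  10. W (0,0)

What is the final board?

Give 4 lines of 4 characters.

Answer: W.BB
.B..
..BB
WW..

Derivation:
Move 1: B@(0,3) -> caps B=0 W=0
Move 2: W@(1,3) -> caps B=0 W=0
Move 3: B@(1,1) -> caps B=0 W=0
Move 4: W@(3,0) -> caps B=0 W=0
Move 5: B@(2,3) -> caps B=0 W=0
Move 6: W@(3,1) -> caps B=0 W=0
Move 7: B@(2,2) -> caps B=0 W=0
Move 8: W@(1,2) -> caps B=0 W=0
Move 9: B@(0,2) -> caps B=2 W=0
Move 10: W@(0,0) -> caps B=2 W=0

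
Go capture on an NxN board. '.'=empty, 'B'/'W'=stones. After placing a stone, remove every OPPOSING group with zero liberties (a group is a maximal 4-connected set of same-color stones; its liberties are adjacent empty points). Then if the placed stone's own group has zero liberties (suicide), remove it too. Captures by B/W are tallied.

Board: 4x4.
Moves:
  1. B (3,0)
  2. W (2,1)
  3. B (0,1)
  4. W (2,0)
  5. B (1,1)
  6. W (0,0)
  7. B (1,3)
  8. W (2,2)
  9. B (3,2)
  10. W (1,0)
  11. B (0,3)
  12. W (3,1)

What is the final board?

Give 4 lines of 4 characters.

Answer: WB.B
WB.B
WWW.
.WB.

Derivation:
Move 1: B@(3,0) -> caps B=0 W=0
Move 2: W@(2,1) -> caps B=0 W=0
Move 3: B@(0,1) -> caps B=0 W=0
Move 4: W@(2,0) -> caps B=0 W=0
Move 5: B@(1,1) -> caps B=0 W=0
Move 6: W@(0,0) -> caps B=0 W=0
Move 7: B@(1,3) -> caps B=0 W=0
Move 8: W@(2,2) -> caps B=0 W=0
Move 9: B@(3,2) -> caps B=0 W=0
Move 10: W@(1,0) -> caps B=0 W=0
Move 11: B@(0,3) -> caps B=0 W=0
Move 12: W@(3,1) -> caps B=0 W=1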